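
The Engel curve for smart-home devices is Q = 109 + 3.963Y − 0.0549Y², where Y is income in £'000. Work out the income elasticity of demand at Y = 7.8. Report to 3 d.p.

0.177

At Y = 7.8: Q = 136.5713.
dQ/dY = 3.963 − 0.1098Y = 3.10656.
η = (dQ/dY)·(Y/Q) = 3.10656 × (7.8/136.5713) = 0.177.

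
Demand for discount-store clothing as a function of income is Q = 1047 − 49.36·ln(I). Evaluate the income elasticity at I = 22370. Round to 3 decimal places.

-0.089

At I = 22370: Q = 552.636.
dQ/dI = -49.36/I = -0.00220653 at this income.
η = (dQ/dI)·(I/Q) = -0.00220653 × (22370/552.636) = -0.089.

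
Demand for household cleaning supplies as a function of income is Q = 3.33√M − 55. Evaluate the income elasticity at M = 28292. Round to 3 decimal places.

0.554

At M = 28292: Q = 505.114.
dQ/dM = 3.33/(2√M) = 0.0098988 at this income.
η = (dQ/dM)·(M/Q) = 0.0098988 × (28292/505.114) = 0.554.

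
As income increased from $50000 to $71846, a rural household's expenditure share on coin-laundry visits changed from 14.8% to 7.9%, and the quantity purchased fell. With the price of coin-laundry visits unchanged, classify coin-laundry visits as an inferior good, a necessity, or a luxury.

Quantity demanded falls as income rises, so η < 0.

inferior good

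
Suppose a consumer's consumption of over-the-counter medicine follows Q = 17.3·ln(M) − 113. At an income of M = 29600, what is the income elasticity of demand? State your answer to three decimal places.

0.266

At M = 29600: Q = 65.113.
dQ/dM = 17.3/M = 0.000584459 at this income.
η = (dQ/dM)·(M/Q) = 0.000584459 × (29600/65.113) = 0.266.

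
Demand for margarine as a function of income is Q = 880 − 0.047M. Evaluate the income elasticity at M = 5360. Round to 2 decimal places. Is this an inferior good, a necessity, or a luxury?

At M = 5360: Q = 628.080.
dQ/dM = −0.047.
η = (dQ/dM)·(M/Q) = -0.047 × (5360/628.080) = -0.40.
Since η < 0, the good is an inferior good.

-0.40 (inferior good)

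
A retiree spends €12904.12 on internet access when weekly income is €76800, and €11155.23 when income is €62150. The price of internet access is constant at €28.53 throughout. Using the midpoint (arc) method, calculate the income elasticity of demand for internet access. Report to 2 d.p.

0.69

With a constant price, Q₁ = 12904.12/28.53 = 452.300 and Q₂ = 11155.23/28.53 = 391.000 (equivalently, work directly with expenditure since P cancels).
Midpoint %ΔQ = (11155.23 − 12904.12)/12029.68 = -0.14538; midpoint %ΔI = (62150 − 76800)/69475 = -0.21087.
η = -0.14538 / -0.21087 = 0.69.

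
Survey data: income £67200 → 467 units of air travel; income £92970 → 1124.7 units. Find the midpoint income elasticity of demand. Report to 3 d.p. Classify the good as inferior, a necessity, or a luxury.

2.568 (luxury)

ΔQ = 1124.7 − 467 = 657.7; midpoint Q̄ = (467 + 1124.7)/2 = 795.85.
ΔI = 92970 − 67200 = 25770; midpoint Ī = (67200 + 92970)/2 = 80085.
η = (ΔQ/Q̄) ÷ (ΔI/Ī) = (657.7/795.85) ÷ (25770/80085) = 2.568.
η > 1 ⇒ luxury.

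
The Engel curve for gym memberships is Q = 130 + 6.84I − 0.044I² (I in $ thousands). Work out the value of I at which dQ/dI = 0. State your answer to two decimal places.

dQ/dI = 6.84 − 0.088I.
The good is inferior where dQ/dI < 0. Setting dQ/dI = 0 gives I = 6.84 / 0.088 = 77.73.

77.73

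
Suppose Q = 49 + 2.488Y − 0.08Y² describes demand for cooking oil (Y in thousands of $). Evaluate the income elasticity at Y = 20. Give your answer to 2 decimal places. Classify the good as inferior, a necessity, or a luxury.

At Y = 20: Q = 66.7600.
dQ/dY = 2.488 − 0.16Y = -0.71200.
η = (dQ/dY)·(Y/Q) = -0.71200 × (20/66.7600) = -0.21.
η < 0 ⇒ inferior good.

-0.21 (inferior good)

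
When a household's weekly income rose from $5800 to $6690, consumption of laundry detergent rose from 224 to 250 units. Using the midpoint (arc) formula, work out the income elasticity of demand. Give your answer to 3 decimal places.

ΔQ = 250 − 224 = 26; midpoint Q̄ = (224 + 250)/2 = 237.
ΔI = 6690 − 5800 = 890; midpoint Ī = (5800 + 6690)/2 = 6245.
η = (ΔQ/Q̄) ÷ (ΔI/Ī) = (26/237) ÷ (890/6245) = 0.770.

0.770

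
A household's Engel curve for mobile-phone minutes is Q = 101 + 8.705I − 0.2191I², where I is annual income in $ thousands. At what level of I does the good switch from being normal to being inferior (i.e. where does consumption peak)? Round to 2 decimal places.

19.87

dQ/dI = 8.705 − 0.4382I.
The good is inferior where dQ/dI < 0. Setting dQ/dI = 0 gives I = 8.705 / 0.4382 = 19.87.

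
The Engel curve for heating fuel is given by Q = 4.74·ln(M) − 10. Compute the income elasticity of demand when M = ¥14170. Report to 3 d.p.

0.134

At M = 14170: Q = 35.309.
dQ/dM = 4.74/M = 0.00033451 at this income.
η = (dQ/dM)·(M/Q) = 0.00033451 × (14170/35.309) = 0.134.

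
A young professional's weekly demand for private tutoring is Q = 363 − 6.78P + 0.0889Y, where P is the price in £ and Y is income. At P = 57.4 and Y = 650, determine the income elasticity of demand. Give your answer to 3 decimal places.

1.828

At P = 57.4, Y = 650: Q = 31.613.
Holding P constant, ∂Q/∂Y = 0.0889.
η_Y = (∂Q/∂Y)·(Y/Q) = 0.0889 × (650/31.613) = 1.828.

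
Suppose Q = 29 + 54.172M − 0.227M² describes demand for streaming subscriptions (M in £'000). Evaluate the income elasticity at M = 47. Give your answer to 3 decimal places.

At M = 47: Q = 2073.6410.
dQ/dM = 54.172 − 0.454M = 32.83400.
η = (dQ/dM)·(M/Q) = 32.83400 × (47/2073.6410) = 0.744.

0.744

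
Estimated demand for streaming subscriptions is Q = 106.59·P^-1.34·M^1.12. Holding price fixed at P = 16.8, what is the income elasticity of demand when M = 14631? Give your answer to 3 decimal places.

For a multiplicative demand Q = A·P^α·M^β, the income elasticity is β everywhere.
Here β = 1.12, so η = 1.120.

1.120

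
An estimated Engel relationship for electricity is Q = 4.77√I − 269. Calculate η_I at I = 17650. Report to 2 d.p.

0.87

At I = 17650: Q = 364.710.
dQ/dI = 4.77/(2√I) = 0.0179521 at this income.
η = (dQ/dI)·(I/Q) = 0.0179521 × (17650/364.710) = 0.87.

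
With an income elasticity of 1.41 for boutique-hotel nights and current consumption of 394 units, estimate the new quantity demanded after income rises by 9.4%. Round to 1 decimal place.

%ΔQ ≈ η × %ΔI = 1.41 × 9.4% = 13.254%.
New Q ≈ 394 × (1 + 0.13254) = 446.2.

446.2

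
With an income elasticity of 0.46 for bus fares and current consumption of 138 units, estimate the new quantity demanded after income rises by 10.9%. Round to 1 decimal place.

144.9

%ΔQ ≈ η × %ΔI = 0.46 × 10.9% = 5.014%.
New Q ≈ 138 × (1 + 0.05014) = 144.9.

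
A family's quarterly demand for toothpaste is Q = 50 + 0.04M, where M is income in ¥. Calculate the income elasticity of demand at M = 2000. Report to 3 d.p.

At M = 2000: Q = 130.000.
dQ/dM = 0.04.
η = (dQ/dM)·(M/Q) = 0.04 × (2000/130.000) = 0.615.

0.615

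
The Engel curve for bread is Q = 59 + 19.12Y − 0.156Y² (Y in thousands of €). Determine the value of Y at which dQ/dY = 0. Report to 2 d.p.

61.28

dQ/dY = 19.12 − 0.312Y.
The good is inferior where dQ/dY < 0. Setting dQ/dY = 0 gives Y = 19.12 / 0.312 = 61.28.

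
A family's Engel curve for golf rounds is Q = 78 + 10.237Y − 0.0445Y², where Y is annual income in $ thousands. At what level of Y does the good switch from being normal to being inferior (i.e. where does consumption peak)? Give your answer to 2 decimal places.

dQ/dY = 10.237 − 0.089Y.
The good is inferior where dQ/dY < 0. Setting dQ/dY = 0 gives Y = 10.237 / 0.089 = 115.02.

115.02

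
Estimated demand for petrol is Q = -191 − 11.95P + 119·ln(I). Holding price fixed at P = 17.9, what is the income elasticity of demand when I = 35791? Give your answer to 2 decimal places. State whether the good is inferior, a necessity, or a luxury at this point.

0.14 (necessity)

At P = 17.9, I = 35791: Q = 842.864.
Holding P constant, ∂Q/∂I = 119/I = 0.00332486.
η_I = (∂Q/∂I)·(I/Q) = 0.00332486 × (35791/842.864) = 0.14.
Since 0 < η < 1, this is a necessity.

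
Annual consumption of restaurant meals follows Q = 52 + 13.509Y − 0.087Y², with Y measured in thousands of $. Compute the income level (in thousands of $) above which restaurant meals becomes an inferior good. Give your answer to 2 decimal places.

dQ/dY = 13.509 − 0.174Y.
The good is inferior where dQ/dY < 0. Setting dQ/dY = 0 gives Y = 13.509 / 0.174 = 77.64.

77.64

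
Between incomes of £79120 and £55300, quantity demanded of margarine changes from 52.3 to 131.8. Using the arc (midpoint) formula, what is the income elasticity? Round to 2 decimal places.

-2.44

ΔQ = 131.8 − 52.3 = 79.5; midpoint Q̄ = (52.3 + 131.8)/2 = 92.05.
ΔI = 55300 − 79120 = -23820; midpoint Ī = (79120 + 55300)/2 = 67210.
η = (ΔQ/Q̄) ÷ (ΔI/Ī) = (79.5/92.05) ÷ (-23820/67210) = -2.44.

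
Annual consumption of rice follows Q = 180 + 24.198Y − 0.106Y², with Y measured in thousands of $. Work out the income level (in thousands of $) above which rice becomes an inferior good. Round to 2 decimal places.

dQ/dY = 24.198 − 0.212Y.
The good is inferior where dQ/dY < 0. Setting dQ/dY = 0 gives Y = 24.198 / 0.212 = 114.14.

114.14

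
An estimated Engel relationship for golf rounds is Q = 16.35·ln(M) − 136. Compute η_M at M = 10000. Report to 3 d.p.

At M = 10000: Q = 14.589.
dQ/dM = 16.35/M = 0.001635 at this income.
η = (dQ/dM)·(M/Q) = 0.001635 × (10000/14.589) = 1.121.

1.121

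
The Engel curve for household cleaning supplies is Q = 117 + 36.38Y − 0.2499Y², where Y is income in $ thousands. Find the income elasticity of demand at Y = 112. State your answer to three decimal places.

At Y = 112: Q = 1056.8144.
dQ/dY = 36.38 − 0.4998Y = -19.59760.
η = (dQ/dY)·(Y/Q) = -19.59760 × (112/1056.8144) = -2.077.

-2.077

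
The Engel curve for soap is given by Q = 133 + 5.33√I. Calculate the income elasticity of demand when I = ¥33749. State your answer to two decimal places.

0.44

At I = 33749: Q = 1112.169.
dQ/dI = 5.33/(2√I) = 0.0145066 at this income.
η = (dQ/dI)·(I/Q) = 0.0145066 × (33749/1112.169) = 0.44.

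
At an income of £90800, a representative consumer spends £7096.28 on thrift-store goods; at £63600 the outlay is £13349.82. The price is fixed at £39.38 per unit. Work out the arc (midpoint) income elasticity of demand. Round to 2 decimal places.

-1.74

With a constant price, Q₁ = 7096.28/39.38 = 180.200 and Q₂ = 13349.82/39.38 = 339.000 (equivalently, work directly with expenditure since P cancels).
Midpoint %ΔQ = (13349.82 − 7096.28)/10223.05 = 0.61171; midpoint %ΔI = (63600 − 90800)/77200 = -0.35233.
η = 0.61171 / -0.35233 = -1.74.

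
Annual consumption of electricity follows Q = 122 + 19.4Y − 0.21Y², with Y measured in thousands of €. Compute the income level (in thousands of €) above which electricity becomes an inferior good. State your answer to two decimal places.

46.19

dQ/dY = 19.4 − 0.42Y.
The good is inferior where dQ/dY < 0. Setting dQ/dY = 0 gives Y = 19.4 / 0.42 = 46.19.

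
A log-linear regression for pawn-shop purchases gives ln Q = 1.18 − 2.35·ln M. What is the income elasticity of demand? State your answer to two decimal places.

-2.35

In a log-linear demand, the coefficient on ln M is the income elasticity.
So η = -2.35.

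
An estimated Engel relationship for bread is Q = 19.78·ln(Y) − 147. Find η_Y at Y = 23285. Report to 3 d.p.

0.381

At Y = 23285: Q = 51.899.
dQ/dY = 19.78/Y = 0.000849474 at this income.
η = (dQ/dY)·(Y/Q) = 0.000849474 × (23285/51.899) = 0.381.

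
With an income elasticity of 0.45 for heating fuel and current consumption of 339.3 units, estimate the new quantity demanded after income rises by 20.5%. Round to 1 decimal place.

370.6

%ΔQ ≈ η × %ΔI = 0.45 × 20.5% = 9.225%.
New Q ≈ 339.3 × (1 + 0.09225) = 370.6.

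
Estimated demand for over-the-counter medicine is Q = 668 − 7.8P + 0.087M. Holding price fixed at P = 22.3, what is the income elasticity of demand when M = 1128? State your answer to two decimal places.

0.17

At P = 22.3, M = 1128: Q = 592.196.
Holding P constant, ∂Q/∂M = 0.087.
η_M = (∂Q/∂M)·(M/Q) = 0.087 × (1128/592.196) = 0.17.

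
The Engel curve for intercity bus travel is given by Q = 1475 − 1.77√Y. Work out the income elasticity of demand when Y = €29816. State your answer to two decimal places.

At Y = 29816: Q = 1169.369.
dQ/dY = -1.77/(2√Y) = -0.00512529 at this income.
η = (dQ/dY)·(Y/Q) = -0.00512529 × (29816/1169.369) = -0.13.

-0.13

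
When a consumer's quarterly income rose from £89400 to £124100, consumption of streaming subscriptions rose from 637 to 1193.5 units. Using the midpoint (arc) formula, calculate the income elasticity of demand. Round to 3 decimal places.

ΔQ = 1193.5 − 637 = 556.5; midpoint Q̄ = (637 + 1193.5)/2 = 915.25.
ΔI = 124100 − 89400 = 34700; midpoint Ī = (89400 + 124100)/2 = 106750.
η = (ΔQ/Q̄) ÷ (ΔI/Ī) = (556.5/915.25) ÷ (34700/106750) = 1.871.

1.871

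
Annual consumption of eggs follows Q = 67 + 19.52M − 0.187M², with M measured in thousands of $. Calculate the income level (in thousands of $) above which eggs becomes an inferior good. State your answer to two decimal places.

dQ/dM = 19.52 − 0.374M.
The good is inferior where dQ/dM < 0. Setting dQ/dM = 0 gives M = 19.52 / 0.374 = 52.19.

52.19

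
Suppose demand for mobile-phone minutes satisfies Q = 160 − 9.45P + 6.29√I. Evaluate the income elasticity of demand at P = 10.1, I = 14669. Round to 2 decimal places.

At P = 10.1, I = 14669: Q = 826.372.
Holding P constant, ∂Q/∂I = 6.29/(2√I) = 0.0259669.
η_I = (∂Q/∂I)·(I/Q) = 0.0259669 × (14669/826.372) = 0.46.

0.46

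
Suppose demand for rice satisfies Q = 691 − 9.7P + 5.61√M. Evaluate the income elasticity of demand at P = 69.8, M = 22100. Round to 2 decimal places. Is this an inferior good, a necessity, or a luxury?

At P = 69.8, M = 22100: Q = 847.926.
Holding P constant, ∂Q/∂M = 5.61/(2√M) = 0.0188685.
η_M = (∂Q/∂M)·(M/Q) = 0.0188685 × (22100/847.926) = 0.49.
Since 0 < η < 1, this is a necessity.

0.49 (necessity)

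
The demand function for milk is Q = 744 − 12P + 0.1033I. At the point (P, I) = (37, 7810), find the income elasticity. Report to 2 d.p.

0.73

At P = 37, I = 7810: Q = 1106.773.
Holding P constant, ∂Q/∂I = 0.1033.
η_I = (∂Q/∂I)·(I/Q) = 0.1033 × (7810/1106.773) = 0.73.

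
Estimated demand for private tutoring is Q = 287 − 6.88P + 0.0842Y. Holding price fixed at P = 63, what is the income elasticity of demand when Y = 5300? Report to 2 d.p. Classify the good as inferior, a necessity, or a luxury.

At P = 63, Y = 5300: Q = 299.820.
Holding P constant, ∂Q/∂Y = 0.0842.
η_Y = (∂Q/∂Y)·(Y/Q) = 0.0842 × (5300/299.820) = 1.49.
Since η > 1, this is a luxury.

1.49 (luxury)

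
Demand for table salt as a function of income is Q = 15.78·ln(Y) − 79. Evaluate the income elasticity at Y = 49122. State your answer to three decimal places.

0.173

At Y = 49122: Q = 91.457.
dQ/dY = 15.78/Y = 0.000321241 at this income.
η = (dQ/dY)·(Y/Q) = 0.000321241 × (49122/91.457) = 0.173.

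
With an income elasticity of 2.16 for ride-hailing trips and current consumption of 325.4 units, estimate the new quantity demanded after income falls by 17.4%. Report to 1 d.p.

%ΔQ ≈ η × %ΔI = 2.16 × (-17.4%) = -37.584%.
New Q ≈ 325.4 × (1 − 0.37584) = 203.1.

203.1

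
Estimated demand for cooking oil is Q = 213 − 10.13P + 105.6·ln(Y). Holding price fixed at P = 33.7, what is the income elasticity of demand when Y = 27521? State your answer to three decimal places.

At P = 33.7, Y = 27521: Q = 951.137.
Holding P constant, ∂Q/∂Y = 105.6/Y = 0.00383707.
η_Y = (∂Q/∂Y)·(Y/Q) = 0.00383707 × (27521/951.137) = 0.111.

0.111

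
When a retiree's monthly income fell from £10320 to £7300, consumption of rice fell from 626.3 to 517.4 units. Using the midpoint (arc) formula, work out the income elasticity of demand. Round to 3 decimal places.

ΔQ = 517.4 − 626.3 = -108.9; midpoint Q̄ = (626.3 + 517.4)/2 = 571.85.
ΔI = 7300 − 10320 = -3020; midpoint Ī = (10320 + 7300)/2 = 8810.
η = (ΔQ/Q̄) ÷ (ΔI/Ī) = (-108.9/571.85) ÷ (-3020/8810) = 0.556.

0.556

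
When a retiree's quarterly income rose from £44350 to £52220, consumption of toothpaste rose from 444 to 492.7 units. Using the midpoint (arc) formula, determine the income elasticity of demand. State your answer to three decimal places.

ΔQ = 492.7 − 444 = 48.7; midpoint Q̄ = (444 + 492.7)/2 = 468.35.
ΔI = 52220 − 44350 = 7870; midpoint Ī = (44350 + 52220)/2 = 48285.
η = (ΔQ/Q̄) ÷ (ΔI/Ī) = (48.7/468.35) ÷ (7870/48285) = 0.638.

0.638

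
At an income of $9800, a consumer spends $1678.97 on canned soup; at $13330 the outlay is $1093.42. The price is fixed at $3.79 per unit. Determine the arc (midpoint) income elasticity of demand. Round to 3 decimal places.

-1.384

With a constant price, Q₁ = 1678.97/3.79 = 443.000 and Q₂ = 1093.42/3.79 = 288.501 (equivalently, work directly with expenditure since P cancels).
Midpoint %ΔQ = (1093.42 − 1678.97)/1386.20 = -0.42242; midpoint %ΔI = (13330 − 9800)/11565 = 0.30523.
η = -0.42242 / 0.30523 = -1.384.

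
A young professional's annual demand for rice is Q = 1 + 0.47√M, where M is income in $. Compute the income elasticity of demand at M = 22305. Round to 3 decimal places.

0.493

At M = 22305: Q = 71.194.
dQ/dM = 0.47/(2√M) = 0.0015735 at this income.
η = (dQ/dM)·(M/Q) = 0.0015735 × (22305/71.194) = 0.493.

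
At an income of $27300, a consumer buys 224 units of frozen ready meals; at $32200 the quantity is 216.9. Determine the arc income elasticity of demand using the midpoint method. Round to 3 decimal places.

ΔQ = 216.9 − 224 = -7.1; midpoint Q̄ = (224 + 216.9)/2 = 220.45.
ΔI = 32200 − 27300 = 4900; midpoint Ī = (27300 + 32200)/2 = 29750.
η = (ΔQ/Q̄) ÷ (ΔI/Ī) = (-7.1/220.45) ÷ (4900/29750) = -0.196.

-0.196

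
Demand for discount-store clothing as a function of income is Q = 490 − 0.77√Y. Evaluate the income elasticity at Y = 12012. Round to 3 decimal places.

-0.104

At Y = 12012: Q = 405.609.
dQ/dY = -0.77/(2√Y) = -0.0035128 at this income.
η = (dQ/dY)·(Y/Q) = -0.0035128 × (12012/405.609) = -0.104.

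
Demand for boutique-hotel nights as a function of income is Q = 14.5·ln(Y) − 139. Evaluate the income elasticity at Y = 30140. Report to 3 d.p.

At Y = 30140: Q = 10.547.
dQ/dY = 14.5/Y = 0.000481088 at this income.
η = (dQ/dY)·(Y/Q) = 0.000481088 × (30140/10.547) = 1.375.

1.375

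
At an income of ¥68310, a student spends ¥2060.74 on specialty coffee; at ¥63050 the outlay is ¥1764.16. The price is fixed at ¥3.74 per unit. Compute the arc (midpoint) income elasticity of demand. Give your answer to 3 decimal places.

1.936

With a constant price, Q₁ = 2060.74/3.74 = 551.000 and Q₂ = 1764.16/3.74 = 471.701 (equivalently, work directly with expenditure since P cancels).
Midpoint %ΔQ = (1764.16 − 2060.74)/1912.45 = -0.15508; midpoint %ΔI = (63050 − 68310)/65680 = -0.08009.
η = -0.15508 / -0.08009 = 1.936.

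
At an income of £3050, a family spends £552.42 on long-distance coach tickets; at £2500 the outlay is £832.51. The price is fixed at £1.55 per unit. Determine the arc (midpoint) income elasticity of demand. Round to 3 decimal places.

-2.041

With a constant price, Q₁ = 552.42/1.55 = 356.400 and Q₂ = 832.51/1.55 = 537.103 (equivalently, work directly with expenditure since P cancels).
Midpoint %ΔQ = (832.51 − 552.42)/692.46 = 0.40448; midpoint %ΔI = (2500 − 3050)/2775 = -0.19820.
η = 0.40448 / -0.19820 = -2.041.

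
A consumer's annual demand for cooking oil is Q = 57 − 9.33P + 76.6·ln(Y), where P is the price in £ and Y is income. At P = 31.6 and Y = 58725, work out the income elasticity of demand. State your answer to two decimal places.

At P = 31.6, Y = 58725: Q = 603.288.
Holding P constant, ∂Q/∂Y = 76.6/Y = 0.00130438.
η_Y = (∂Q/∂Y)·(Y/Q) = 0.00130438 × (58725/603.288) = 0.13.

0.13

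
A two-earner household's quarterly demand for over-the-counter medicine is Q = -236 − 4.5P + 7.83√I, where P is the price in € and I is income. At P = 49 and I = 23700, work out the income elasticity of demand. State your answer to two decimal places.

0.80

At P = 49, I = 23700: Q = 748.913.
Holding P constant, ∂Q/∂I = 7.83/(2√I) = 0.0254307.
η_I = (∂Q/∂I)·(I/Q) = 0.0254307 × (23700/748.913) = 0.80.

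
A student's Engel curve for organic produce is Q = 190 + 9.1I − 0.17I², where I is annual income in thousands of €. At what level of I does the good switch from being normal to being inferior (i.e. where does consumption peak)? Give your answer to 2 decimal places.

dQ/dI = 9.1 − 0.34I.
The good is inferior where dQ/dI < 0. Setting dQ/dI = 0 gives I = 9.1 / 0.34 = 26.76.

26.76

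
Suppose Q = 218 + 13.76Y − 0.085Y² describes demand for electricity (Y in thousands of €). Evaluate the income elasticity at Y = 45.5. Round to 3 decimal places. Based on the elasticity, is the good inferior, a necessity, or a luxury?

At Y = 45.5: Q = 668.1088.
dQ/dY = 13.76 − 0.17Y = 6.02500.
η = (dQ/dY)·(Y/Q) = 6.02500 × (45.5/668.1088) = 0.410.
0 < η < 1 ⇒ necessity.

0.410 (necessity)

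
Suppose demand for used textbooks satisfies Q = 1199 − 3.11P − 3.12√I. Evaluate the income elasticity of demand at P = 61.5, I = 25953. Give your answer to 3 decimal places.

At P = 61.5, I = 25953: Q = 505.105.
Holding P constant, ∂Q/∂I = -3.12/(2√I) = -0.00968347.
η_I = (∂Q/∂I)·(I/Q) = -0.00968347 × (25953/505.105) = -0.498.

-0.498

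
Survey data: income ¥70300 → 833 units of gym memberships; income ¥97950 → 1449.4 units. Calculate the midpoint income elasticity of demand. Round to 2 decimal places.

ΔQ = 1449.4 − 833 = 616.4; midpoint Q̄ = (833 + 1449.4)/2 = 1141.2.
ΔI = 97950 − 70300 = 27650; midpoint Ī = (70300 + 97950)/2 = 84125.
η = (ΔQ/Q̄) ÷ (ΔI/Ī) = (616.4/1141.2) ÷ (27650/84125) = 1.64.

1.64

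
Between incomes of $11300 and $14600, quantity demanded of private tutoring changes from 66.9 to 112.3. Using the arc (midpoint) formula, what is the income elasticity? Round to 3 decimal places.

ΔQ = 112.3 − 66.9 = 45.4; midpoint Q̄ = (66.9 + 112.3)/2 = 89.6.
ΔI = 14600 − 11300 = 3300; midpoint Ī = (11300 + 14600)/2 = 12950.
η = (ΔQ/Q̄) ÷ (ΔI/Ī) = (45.4/89.6) ÷ (3300/12950) = 1.988.

1.988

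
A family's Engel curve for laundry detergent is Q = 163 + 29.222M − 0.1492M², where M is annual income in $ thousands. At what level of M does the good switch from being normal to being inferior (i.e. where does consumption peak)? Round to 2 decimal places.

dQ/dM = 29.222 − 0.2984M.
The good is inferior where dQ/dM < 0. Setting dQ/dM = 0 gives M = 29.222 / 0.2984 = 97.93.

97.93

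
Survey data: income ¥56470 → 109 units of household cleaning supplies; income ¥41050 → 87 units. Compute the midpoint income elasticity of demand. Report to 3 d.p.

ΔQ = 87 − 109 = -22; midpoint Q̄ = (109 + 87)/2 = 98.
ΔI = 41050 − 56470 = -15420; midpoint Ī = (56470 + 41050)/2 = 48760.
η = (ΔQ/Q̄) ÷ (ΔI/Ī) = (-22/98) ÷ (-15420/48760) = 0.710.

0.710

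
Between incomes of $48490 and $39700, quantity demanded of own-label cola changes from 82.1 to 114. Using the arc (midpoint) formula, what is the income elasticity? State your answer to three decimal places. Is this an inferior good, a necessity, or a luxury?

-1.632 (inferior good)

ΔQ = 114 − 82.1 = 31.9; midpoint Q̄ = (82.1 + 114)/2 = 98.05.
ΔI = 39700 − 48490 = -8790; midpoint Ī = (48490 + 39700)/2 = 44095.
η = (ΔQ/Q̄) ÷ (ΔI/Ī) = (31.9/98.05) ÷ (-8790/44095) = -1.632.
η < 0 ⇒ inferior good.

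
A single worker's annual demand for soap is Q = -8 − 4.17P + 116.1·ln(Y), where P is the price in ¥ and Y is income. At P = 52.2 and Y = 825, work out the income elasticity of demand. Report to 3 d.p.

0.210

At P = 52.2, Y = 825: Q = 553.982.
Holding P constant, ∂Q/∂Y = 116.1/Y = 0.140727.
η_Y = (∂Q/∂Y)·(Y/Q) = 0.140727 × (825/553.982) = 0.210.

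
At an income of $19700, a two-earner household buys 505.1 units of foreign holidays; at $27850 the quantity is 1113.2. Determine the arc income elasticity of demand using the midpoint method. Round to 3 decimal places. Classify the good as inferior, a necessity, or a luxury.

2.192 (luxury)

ΔQ = 1113.2 − 505.1 = 608.1; midpoint Q̄ = (505.1 + 1113.2)/2 = 809.15.
ΔI = 27850 − 19700 = 8150; midpoint Ī = (19700 + 27850)/2 = 23775.
η = (ΔQ/Q̄) ÷ (ΔI/Ī) = (608.1/809.15) ÷ (8150/23775) = 2.192.
η > 1 ⇒ luxury.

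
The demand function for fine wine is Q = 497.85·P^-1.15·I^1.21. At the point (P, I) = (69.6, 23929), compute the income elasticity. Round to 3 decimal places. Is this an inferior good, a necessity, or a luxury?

1.210 (luxury)

For a multiplicative demand Q = A·P^α·I^β, the income elasticity is β everywhere.
Here β = 1.21, so η = 1.210.
Since η > 1, this is a luxury.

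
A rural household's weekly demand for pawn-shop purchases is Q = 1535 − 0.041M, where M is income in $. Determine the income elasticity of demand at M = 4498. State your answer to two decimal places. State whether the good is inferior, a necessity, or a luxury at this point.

At M = 4498: Q = 1350.582.
dQ/dM = −0.041.
η = (dQ/dM)·(M/Q) = -0.041 × (4498/1350.582) = -0.14.
Since η < 0, the good is an inferior good.

-0.14 (inferior good)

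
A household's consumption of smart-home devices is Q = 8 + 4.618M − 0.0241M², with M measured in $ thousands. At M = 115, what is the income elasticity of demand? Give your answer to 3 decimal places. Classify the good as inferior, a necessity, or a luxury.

-0.483 (inferior good)

At M = 115: Q = 220.3475.
dQ/dM = 4.618 − 0.0482M = -0.92500.
η = (dQ/dM)·(M/Q) = -0.92500 × (115/220.3475) = -0.483.
η < 0 ⇒ inferior good.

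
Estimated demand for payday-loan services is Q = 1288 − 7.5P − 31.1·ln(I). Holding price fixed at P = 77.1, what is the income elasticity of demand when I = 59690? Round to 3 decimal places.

At P = 77.1, I = 59690: Q = 367.746.
Holding P constant, ∂Q/∂I = -31.1/I = -0.000521025.
η_I = (∂Q/∂I)·(I/Q) = -0.000521025 × (59690/367.746) = -0.085.

-0.085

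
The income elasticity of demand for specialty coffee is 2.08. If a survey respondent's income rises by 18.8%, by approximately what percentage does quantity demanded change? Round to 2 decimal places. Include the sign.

%ΔQ ≈ η × %ΔI = 2.08 × 18.8% = 39.10%.

39.10%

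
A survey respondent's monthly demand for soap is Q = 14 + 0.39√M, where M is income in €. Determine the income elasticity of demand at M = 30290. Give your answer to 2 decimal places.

At M = 30290: Q = 81.876.
dQ/dM = 0.39/(2√M) = 0.00112043 at this income.
η = (dQ/dM)·(M/Q) = 0.00112043 × (30290/81.876) = 0.41.

0.41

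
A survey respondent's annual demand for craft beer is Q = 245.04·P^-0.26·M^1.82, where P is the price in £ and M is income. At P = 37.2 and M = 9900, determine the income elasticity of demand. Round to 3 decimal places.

1.820

For a multiplicative demand Q = A·P^α·M^β, the income elasticity is β everywhere.
Here β = 1.82, so η = 1.820.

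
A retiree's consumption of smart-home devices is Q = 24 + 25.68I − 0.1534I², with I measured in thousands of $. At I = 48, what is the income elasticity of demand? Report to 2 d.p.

At I = 48: Q = 903.2064.
dQ/dI = 25.68 − 0.3068I = 10.95360.
η = (dQ/dI)·(I/Q) = 10.95360 × (48/903.2064) = 0.58.

0.58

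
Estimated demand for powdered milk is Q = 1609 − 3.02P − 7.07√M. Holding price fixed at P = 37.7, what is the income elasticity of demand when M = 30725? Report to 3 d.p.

-2.422

At P = 37.7, M = 30725: Q = 255.878.
Holding P constant, ∂Q/∂M = -7.07/(2√M) = -0.0201671.
η_M = (∂Q/∂M)·(M/Q) = -0.0201671 × (30725/255.878) = -2.422.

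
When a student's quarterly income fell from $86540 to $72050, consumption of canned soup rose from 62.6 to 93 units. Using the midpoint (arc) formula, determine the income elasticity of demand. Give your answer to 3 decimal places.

ΔQ = 93 − 62.6 = 30.4; midpoint Q̄ = (62.6 + 93)/2 = 77.8.
ΔI = 72050 − 86540 = -14490; midpoint Ī = (86540 + 72050)/2 = 79295.
η = (ΔQ/Q̄) ÷ (ΔI/Ī) = (30.4/77.8) ÷ (-14490/79295) = -2.138.

-2.138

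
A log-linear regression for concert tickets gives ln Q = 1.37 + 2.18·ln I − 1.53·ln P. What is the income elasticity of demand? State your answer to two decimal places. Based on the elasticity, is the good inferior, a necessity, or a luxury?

In a log-linear demand, the coefficient on ln I is the income elasticity.
So η = 2.18.
η > 1 ⇒ luxury.

2.18 (luxury)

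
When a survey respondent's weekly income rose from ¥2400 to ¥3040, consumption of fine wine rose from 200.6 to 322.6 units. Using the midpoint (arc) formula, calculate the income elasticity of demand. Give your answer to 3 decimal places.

1.982

ΔQ = 322.6 − 200.6 = 122; midpoint Q̄ = (200.6 + 322.6)/2 = 261.6.
ΔI = 3040 − 2400 = 640; midpoint Ī = (2400 + 3040)/2 = 2720.
η = (ΔQ/Q̄) ÷ (ΔI/Ī) = (122/261.6) ÷ (640/2720) = 1.982.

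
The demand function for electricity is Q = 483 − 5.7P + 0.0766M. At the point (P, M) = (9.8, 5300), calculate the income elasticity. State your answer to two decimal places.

At P = 9.8, M = 5300: Q = 833.120.
Holding P constant, ∂Q/∂M = 0.0766.
η_M = (∂Q/∂M)·(M/Q) = 0.0766 × (5300/833.120) = 0.49.

0.49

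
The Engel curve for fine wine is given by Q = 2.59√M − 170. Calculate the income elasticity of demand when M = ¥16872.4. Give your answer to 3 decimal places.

1.011

At M = 16872.4: Q = 166.425.
dQ/dM = 2.59/(2√M) = 0.00996968 at this income.
η = (dQ/dM)·(M/Q) = 0.00996968 × (16872.4/166.425) = 1.011.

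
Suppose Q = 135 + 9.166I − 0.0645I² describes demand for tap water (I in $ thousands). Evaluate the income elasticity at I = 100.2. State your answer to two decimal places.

-0.93

At I = 100.2: Q = 405.8506.
dQ/dI = 9.166 − 0.129I = -3.75980.
η = (dQ/dI)·(I/Q) = -3.75980 × (100.2/405.8506) = -0.93.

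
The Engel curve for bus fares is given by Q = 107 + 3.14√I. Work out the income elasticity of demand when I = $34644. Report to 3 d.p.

0.423

At I = 34644: Q = 691.445.
dQ/dI = 3.14/(2√I) = 0.00843501 at this income.
η = (dQ/dI)·(I/Q) = 0.00843501 × (34644/691.445) = 0.423.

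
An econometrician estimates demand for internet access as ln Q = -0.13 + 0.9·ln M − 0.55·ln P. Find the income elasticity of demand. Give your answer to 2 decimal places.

0.90

In a log-linear demand, the coefficient on ln M is the income elasticity.
So η = 0.90.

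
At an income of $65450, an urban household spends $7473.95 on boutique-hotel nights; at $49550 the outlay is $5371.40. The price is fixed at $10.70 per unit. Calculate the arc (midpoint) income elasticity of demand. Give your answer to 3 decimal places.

1.184

With a constant price, Q₁ = 7473.95/10.70 = 698.500 and Q₂ = 5371.40/10.70 = 502.000 (equivalently, work directly with expenditure since P cancels).
Midpoint %ΔQ = (5371.40 − 7473.95)/6422.67 = -0.32736; midpoint %ΔI = (49550 − 65450)/57500 = -0.27652.
η = -0.32736 / -0.27652 = 1.184.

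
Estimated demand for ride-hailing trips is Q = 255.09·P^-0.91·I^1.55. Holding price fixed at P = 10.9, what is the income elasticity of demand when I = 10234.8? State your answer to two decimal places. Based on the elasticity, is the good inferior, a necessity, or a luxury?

For a multiplicative demand Q = A·P^α·I^β, the income elasticity is β everywhere.
Here β = 1.55, so η = 1.55.
Since η > 1, this is a luxury.

1.55 (luxury)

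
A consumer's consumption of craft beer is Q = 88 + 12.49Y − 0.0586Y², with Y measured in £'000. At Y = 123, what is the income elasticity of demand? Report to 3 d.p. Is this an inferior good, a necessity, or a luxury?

-0.321 (inferior good)

At Y = 123: Q = 737.7106.
dQ/dY = 12.49 − 0.1172Y = -1.92560.
η = (dQ/dY)·(Y/Q) = -1.92560 × (123/737.7106) = -0.321.
η < 0 ⇒ inferior good.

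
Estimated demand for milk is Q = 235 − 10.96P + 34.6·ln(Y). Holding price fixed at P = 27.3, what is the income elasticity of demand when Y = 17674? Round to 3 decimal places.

0.126

At P = 27.3, Y = 17674: Q = 274.175.
Holding P constant, ∂Q/∂Y = 34.6/Y = 0.00195768.
η_Y = (∂Q/∂Y)·(Y/Q) = 0.00195768 × (17674/274.175) = 0.126.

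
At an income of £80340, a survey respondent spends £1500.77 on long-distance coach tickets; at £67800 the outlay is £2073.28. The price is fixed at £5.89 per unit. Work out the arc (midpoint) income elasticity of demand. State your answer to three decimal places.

With a constant price, Q₁ = 1500.77/5.89 = 254.800 and Q₂ = 2073.28/5.89 = 352.000 (equivalently, work directly with expenditure since P cancels).
Midpoint %ΔQ = (2073.28 − 1500.77)/1787.03 = 0.32037; midpoint %ΔI = (67800 − 80340)/74070 = -0.16930.
η = 0.32037 / -0.16930 = -1.892.

-1.892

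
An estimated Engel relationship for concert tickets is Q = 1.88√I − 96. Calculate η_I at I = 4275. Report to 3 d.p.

At I = 4275: Q = 26.921.
dQ/dI = 1.88/(2√I) = 0.0143767 at this income.
η = (dQ/dI)·(I/Q) = 0.0143767 × (4275/26.921) = 2.283.

2.283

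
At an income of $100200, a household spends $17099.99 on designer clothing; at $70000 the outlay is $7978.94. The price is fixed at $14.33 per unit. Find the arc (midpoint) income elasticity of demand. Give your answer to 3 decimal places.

With a constant price, Q₁ = 17099.99/14.33 = 1193.300 and Q₂ = 7978.94/14.33 = 556.800 (equivalently, work directly with expenditure since P cancels).
Midpoint %ΔQ = (7978.94 − 17099.99)/12539.47 = -0.72739; midpoint %ΔI = (70000 − 100200)/85100 = -0.35488.
η = -0.72739 / -0.35488 = 2.050.

2.050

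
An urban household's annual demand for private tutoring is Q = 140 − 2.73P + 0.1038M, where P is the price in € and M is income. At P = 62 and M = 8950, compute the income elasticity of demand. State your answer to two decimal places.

1.03

At P = 62, M = 8950: Q = 899.750.
Holding P constant, ∂Q/∂M = 0.1038.
η_M = (∂Q/∂M)·(M/Q) = 0.1038 × (8950/899.750) = 1.03.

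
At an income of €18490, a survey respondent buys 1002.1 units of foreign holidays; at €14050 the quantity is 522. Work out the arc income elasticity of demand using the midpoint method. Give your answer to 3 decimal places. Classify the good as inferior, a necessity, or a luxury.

2.309 (luxury)

ΔQ = 522 − 1002.1 = -480.1; midpoint Q̄ = (1002.1 + 522)/2 = 762.05.
ΔI = 14050 − 18490 = -4440; midpoint Ī = (18490 + 14050)/2 = 16270.
η = (ΔQ/Q̄) ÷ (ΔI/Ī) = (-480.1/762.05) ÷ (-4440/16270) = 2.309.
η > 1 ⇒ luxury.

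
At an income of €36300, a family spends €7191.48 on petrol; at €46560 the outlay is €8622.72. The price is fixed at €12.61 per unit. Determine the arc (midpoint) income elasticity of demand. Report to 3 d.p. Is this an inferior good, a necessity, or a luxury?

0.731 (necessity)

With a constant price, Q₁ = 7191.48/12.61 = 570.300 and Q₂ = 8622.72/12.61 = 683.800 (equivalently, work directly with expenditure since P cancels).
Midpoint %ΔQ = (8622.72 − 7191.48)/7907.10 = 0.18101; midpoint %ΔI = (46560 − 36300)/41430 = 0.24765.
η = 0.18101 / 0.24765 = 0.731.
0 < η < 1 ⇒ necessity.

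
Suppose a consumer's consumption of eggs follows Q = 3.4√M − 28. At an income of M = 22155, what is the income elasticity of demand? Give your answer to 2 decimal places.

At M = 22155: Q = 478.075.
dQ/dM = 3.4/(2√M) = 0.0114212 at this income.
η = (dQ/dM)·(M/Q) = 0.0114212 × (22155/478.075) = 0.53.

0.53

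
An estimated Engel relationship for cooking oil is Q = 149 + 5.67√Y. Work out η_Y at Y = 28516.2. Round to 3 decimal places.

0.433

At Y = 28516.2: Q = 1106.478.
dQ/dY = 5.67/(2√Y) = 0.0167883 at this income.
η = (dQ/dY)·(Y/Q) = 0.0167883 × (28516.2/1106.478) = 0.433.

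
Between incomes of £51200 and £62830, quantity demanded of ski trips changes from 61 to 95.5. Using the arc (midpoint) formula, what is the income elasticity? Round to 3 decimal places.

ΔQ = 95.5 − 61 = 34.5; midpoint Q̄ = (61 + 95.5)/2 = 78.25.
ΔI = 62830 − 51200 = 11630; midpoint Ī = (51200 + 62830)/2 = 57015.
η = (ΔQ/Q̄) ÷ (ΔI/Ī) = (34.5/78.25) ÷ (11630/57015) = 2.161.

2.161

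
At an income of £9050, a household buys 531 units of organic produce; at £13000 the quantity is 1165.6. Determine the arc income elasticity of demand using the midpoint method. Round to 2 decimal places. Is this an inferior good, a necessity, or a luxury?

2.09 (luxury)

ΔQ = 1165.6 − 531 = 634.6; midpoint Q̄ = (531 + 1165.6)/2 = 848.3.
ΔI = 13000 − 9050 = 3950; midpoint Ī = (9050 + 13000)/2 = 11025.
η = (ΔQ/Q̄) ÷ (ΔI/Ī) = (634.6/848.3) ÷ (3950/11025) = 2.09.
η > 1 ⇒ luxury.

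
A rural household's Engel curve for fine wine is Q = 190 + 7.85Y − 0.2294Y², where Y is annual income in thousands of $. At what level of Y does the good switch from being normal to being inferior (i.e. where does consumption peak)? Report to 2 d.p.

17.11

dQ/dY = 7.85 − 0.4588Y.
The good is inferior where dQ/dY < 0. Setting dQ/dY = 0 gives Y = 7.85 / 0.4588 = 17.11.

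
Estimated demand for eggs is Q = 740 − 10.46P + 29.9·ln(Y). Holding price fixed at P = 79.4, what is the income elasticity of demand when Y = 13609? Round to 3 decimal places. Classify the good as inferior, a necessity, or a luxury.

At P = 79.4, Y = 13609: Q = 194.079.
Holding P constant, ∂Q/∂Y = 29.9/Y = 0.00219708.
η_Y = (∂Q/∂Y)·(Y/Q) = 0.00219708 × (13609/194.079) = 0.154.
Since 0 < η < 1, this is a necessity.

0.154 (necessity)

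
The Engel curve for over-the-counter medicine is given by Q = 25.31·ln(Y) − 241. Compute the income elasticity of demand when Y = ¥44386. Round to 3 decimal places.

0.848

At Y = 44386: Q = 29.834.
dQ/dY = 25.31/Y = 0.000570225 at this income.
η = (dQ/dY)·(Y/Q) = 0.000570225 × (44386/29.834) = 0.848.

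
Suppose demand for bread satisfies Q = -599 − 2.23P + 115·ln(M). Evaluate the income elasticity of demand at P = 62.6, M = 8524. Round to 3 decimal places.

0.381

At P = 62.6, M = 8524: Q = 302.226.
Holding P constant, ∂Q/∂M = 115/M = 0.0134913.
η_M = (∂Q/∂M)·(M/Q) = 0.0134913 × (8524/302.226) = 0.381.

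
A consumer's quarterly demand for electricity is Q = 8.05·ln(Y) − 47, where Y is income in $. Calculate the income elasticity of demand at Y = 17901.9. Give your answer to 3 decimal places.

At Y = 17901.9: Q = 31.831.
dQ/dY = 8.05/Y = 0.000449673 at this income.
η = (dQ/dY)·(Y/Q) = 0.000449673 × (17901.9/31.831) = 0.253.

0.253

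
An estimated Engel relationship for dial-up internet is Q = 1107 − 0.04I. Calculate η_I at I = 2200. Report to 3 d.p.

At I = 2200: Q = 1019.000.
dQ/dI = −0.04.
η = (dQ/dI)·(I/Q) = -0.04 × (2200/1019.000) = -0.086.

-0.086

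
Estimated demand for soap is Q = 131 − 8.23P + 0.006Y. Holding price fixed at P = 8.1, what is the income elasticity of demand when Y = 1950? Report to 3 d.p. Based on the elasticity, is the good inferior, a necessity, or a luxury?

At P = 8.1, Y = 1950: Q = 76.037.
Holding P constant, ∂Q/∂Y = 0.006.
η_Y = (∂Q/∂Y)·(Y/Q) = 0.006 × (1950/76.037) = 0.154.
Since 0 < η < 1, this is a necessity.

0.154 (necessity)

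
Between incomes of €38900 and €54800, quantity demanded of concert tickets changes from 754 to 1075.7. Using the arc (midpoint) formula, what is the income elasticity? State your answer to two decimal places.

ΔQ = 1075.7 − 754 = 321.7; midpoint Q̄ = (754 + 1075.7)/2 = 914.85.
ΔI = 54800 − 38900 = 15900; midpoint Ī = (38900 + 54800)/2 = 46850.
η = (ΔQ/Q̄) ÷ (ΔI/Ī) = (321.7/914.85) ÷ (15900/46850) = 1.04.

1.04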